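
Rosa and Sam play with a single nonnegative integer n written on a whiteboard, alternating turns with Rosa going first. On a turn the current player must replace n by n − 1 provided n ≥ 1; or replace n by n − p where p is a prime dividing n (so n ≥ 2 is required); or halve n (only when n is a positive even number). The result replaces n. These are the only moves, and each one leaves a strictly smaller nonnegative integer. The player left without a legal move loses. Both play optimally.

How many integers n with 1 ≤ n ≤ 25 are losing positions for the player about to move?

5

Label each position W (a win for the player to move) or L (a loss). A position with no legal move is L; any other position is W exactly when some move reaches an L, and L when every move reaches a W.
n=0: no move → L
n=1: W (go to 0, an L position)
n=2: W (go to 0, an L position)
n=3: W (go to 0, an L position)
n=4: L (options 2(W), 3(W) are all W)
n=5: W (go to 0, an L position)
n=6: W (go to 4, an L position)
n=7: W (go to 0, an L position)
n=8: W (go to 4, an L position)
n=9: L (options 6(W), 8(W) are all W)
n=10: W (go to 9, an L position)
n=11: W (go to 0, an L position)
n=12: W (go to 9, an L position)
n=13: W (go to 0, an L position)
n=14: L (options 7(W), 12(W), 13(W) are all W)
n=15: W (go to 14, an L position)
n=16: W (go to 14, an L position)
n=17: W (go to 0, an L position)
n=18: W (go to 9, an L position)
n=19: W (go to 0, an L position)
n=20: L (options 10(W), 15(W), 18(W), 19(W) are all W)
n=21: W (go to 14, an L position)
n=22: W (go to 20, an L position)
n=23: W (go to 0, an L position)
n=24: L (options 12(W), 21(W), 22(W), 23(W) are all W)
n=25: W (go to 20, an L position)
L entries with 1 ≤ n ≤ 25 (n=0 is outside the asked range and is not counted): n = 4, 9, 14, 20, 24; that makes 5.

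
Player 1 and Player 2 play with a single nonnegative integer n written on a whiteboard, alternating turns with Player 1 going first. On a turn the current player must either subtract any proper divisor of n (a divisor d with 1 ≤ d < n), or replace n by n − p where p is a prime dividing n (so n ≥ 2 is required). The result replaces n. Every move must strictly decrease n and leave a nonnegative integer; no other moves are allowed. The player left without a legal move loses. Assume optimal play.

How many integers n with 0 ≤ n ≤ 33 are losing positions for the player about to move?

8

Classify positions by backward induction: terminal positions (no move available) are L. From any other position, the mover wins iff some move reaches an L.
n=0: no move → L
n=1: no move → L
n=2: reaches L-position 0 → W
n=3: reaches L-position 0 → W
n=4: only reaches 2(W), 3(W), all W → L
n=5: reaches L-position 0 → W
n=6: reaches L-position 4 → W
n=7: reaches L-position 0 → W
n=8: reaches L-position 4 → W
n=9: only reaches 6(W), 8(W), all W → L
n=10: reaches L-position 9 → W
n=11: reaches L-position 0 → W
n=12: reaches L-position 9 → W
n=13: reaches L-position 0 → W
n=14: only reaches 7(W), 12(W), 13(W), all W → L
n=15: reaches L-position 14 → W
n=16: reaches L-position 14 → W
n=17: reaches L-position 0 → W
n=18: reaches L-position 9 → W
n=19: reaches L-position 0 → W
n=20: only reaches 10(W), 15(W), 16(W), 18(W), 19(W), all W → L
n=21: reaches L-position 14 → W
n=22: reaches L-position 20 → W
n=23: reaches L-position 0 → W
n=24: reaches L-position 20 → W
n=25: reaches L-position 20 → W
n=26: only reaches 13(W), 24(W), 25(W), all W → L
n=27: reaches L-position 26 → W
n=28: reaches L-position 14 → W
n=29: reaches L-position 0 → W
n=30: reaches L-position 20 → W
n=31: reaches L-position 0 → W
n=32: only reaches 16(W), 24(W), 28(W), 30(W), 31(W), all W → L
n=33: reaches L-position 32 → W
L entries with 0 ≤ n ≤ 33: n = 0, 1, 4, 9, 14, 20, 26, 32; that makes 8.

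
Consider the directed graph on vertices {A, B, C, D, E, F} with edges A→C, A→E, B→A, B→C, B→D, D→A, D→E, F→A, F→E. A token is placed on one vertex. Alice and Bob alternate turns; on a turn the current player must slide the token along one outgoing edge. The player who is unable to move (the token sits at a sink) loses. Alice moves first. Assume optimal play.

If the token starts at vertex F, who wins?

Alice wins.

Label each position W (a win for the player to move) or L (a loss). A position with no legal move is L; any other position is W exactly when some move reaches an L, and L when every move reaches a W.
Every edge goes from a vertex to one that appears earlier in the order E, C, A, F, D, B, so processing vertices in that order labels each vertex after all of its successors.
E: no outgoing edge → L
C: no outgoing edge → L
A: W (go to C, an L position)
F: W (go to E, an L position)
D: W (go to E, an L position)
B: W (go to C, an L position)
The starting position F is W: Alice should move to E, handing over an L position.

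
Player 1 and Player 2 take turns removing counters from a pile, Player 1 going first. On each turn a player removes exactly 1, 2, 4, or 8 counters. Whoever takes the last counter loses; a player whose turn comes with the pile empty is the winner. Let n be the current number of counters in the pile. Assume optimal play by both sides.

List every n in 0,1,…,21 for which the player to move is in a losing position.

1, 4, 7, 10, 13, 16, 19

Build the W/L table. Terminal = W. A non-terminal position is W if it has a move to some L; otherwise it is L.
n=0: no move; the opponent has just taken the last counter and therefore loses → W
n=1: the only move is to 0(W), a W ⇒ L
n=2: can move to 1, which is L ⇒ W
n=3: can move to 1, which is L ⇒ W
n=4: moves to 3(W), 2(W), 0(W); every one is W ⇒ L
n=5: can move to 4, which is L ⇒ W
n=6: can move to 4, which is L ⇒ W
n=7: moves to 6(W), 5(W), 3(W); every one is W ⇒ L
n=8: can move to 7, which is L ⇒ W
n=9: can move to 7, which is L ⇒ W
n=10: moves to 9(W), 8(W), 6(W), 2(W); every one is W ⇒ L
n=11: can move to 10, which is L ⇒ W
n=12: can move to 10, which is L ⇒ W
n=13: moves to 12(W), 11(W), 9(W), 5(W); every one is W ⇒ L
n=14: can move to 13, which is L ⇒ W
n=15: can move to 13, which is L ⇒ W
n=16: moves to 15(W), 14(W), 12(W), 8(W); every one is W ⇒ L
n=17: can move to 16, which is L ⇒ W
n=18: can move to 16, which is L ⇒ W
n=19: moves to 18(W), 17(W), 15(W), 11(W); every one is W ⇒ L
n=20: can move to 19, which is L ⇒ W
n=21: can move to 19, which is L ⇒ W
The losing starting values of n are exactly the entries labelled L in this table (7 of them).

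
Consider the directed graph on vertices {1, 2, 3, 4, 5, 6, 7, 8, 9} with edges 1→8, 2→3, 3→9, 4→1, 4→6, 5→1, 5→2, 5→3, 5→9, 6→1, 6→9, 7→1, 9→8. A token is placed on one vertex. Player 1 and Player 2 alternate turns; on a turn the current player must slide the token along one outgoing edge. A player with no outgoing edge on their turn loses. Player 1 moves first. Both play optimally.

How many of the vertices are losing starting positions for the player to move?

4

Label each position W (a win for the player to move) or L (a loss). A position with no legal move is L; any other position is W exactly when some move reaches an L, and L when every move reaches a W.
Every edge goes from a vertex to one that appears earlier in the order 8, 9, 3, 1, 6, 4, 2, 7, 5, so processing vertices in that order labels each vertex after all of its successors.
8: no outgoing edge → L
9: can move to 8, which is L ⇒ W
3: the only move is to 9(W), a W ⇒ L
1: can move to 8, which is L ⇒ W
6: moves to 1(W), 9(W); every one is W ⇒ L
4: can move to 6, which is L ⇒ W
2: can move to 3, which is L ⇒ W
7: the only move is to 1(W), a W ⇒ L
5: can move to 3, which is L ⇒ W
The L vertices are 3, 6, 7, 8; that is 4 in all.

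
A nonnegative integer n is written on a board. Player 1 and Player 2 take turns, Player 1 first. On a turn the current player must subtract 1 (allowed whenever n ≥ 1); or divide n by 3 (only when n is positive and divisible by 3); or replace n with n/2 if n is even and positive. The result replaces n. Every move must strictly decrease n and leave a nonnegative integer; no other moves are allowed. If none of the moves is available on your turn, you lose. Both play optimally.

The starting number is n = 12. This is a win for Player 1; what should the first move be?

Move to 11.

Positions with no move are L. A position that does have a move is losing for the player to move precisely when every available move leads to a winning position for the opponent. Fill in the labels:
n=0: no move → L
n=1: reaches L-position 0 → W
n=2: only reaches 1(W), which is W → L
n=3: reaches L-position 2 → W
n=4: reaches L-position 2 → W
n=5: only reaches 4(W), which is W → L
n=6: reaches L-position 2 → W
n=7: only reaches 6(W), which is W → L
n=8: reaches L-position 7 → W
n=9: only reaches 3(W), 8(W), all W → L
n=10: reaches L-position 5 → W
n=11: only reaches 10(W), which is W → L
n=12: reaches L-position 11 → W
From 12, the L positions reachable in one move are: 11.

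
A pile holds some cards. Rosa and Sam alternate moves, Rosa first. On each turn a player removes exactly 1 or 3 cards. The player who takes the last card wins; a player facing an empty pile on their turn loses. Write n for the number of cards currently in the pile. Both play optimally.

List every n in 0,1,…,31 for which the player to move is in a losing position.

Use the standard recursion: the mover loses at a terminal position; elsewhere, the mover wins exactly when some move hands the opponent an L position.
n=0: no move → L
n=1: →0(L), so W
n=2: →1(W) only, which is W, so L
n=3: →2(L), so W
n=4: →3(W), 1(W) — all W, so L
n=5: →4(L), so W
n=6: →5(W), 3(W) — all W, so L
n=7: →6(L), so W
n=8: →7(W), 5(W) — all W, so L
n=9: →8(L), so W
n=10: →9(W), 7(W) — all W, so L
n=11: →10(L), so W
n=12: →11(W), 9(W) — all W, so L
n=13: →12(L), so W
n=14: →13(W), 11(W) — all W, so L
n=15: →14(L), so W
n=16: →15(W), 13(W) — all W, so L
n=17: →16(L), so W
n=18: →17(W), 15(W) — all W, so L
n=19: →18(L), so W
n=20: →19(W), 17(W) — all W, so L
n=21: →20(L), so W
n=22: →21(W), 19(W) — all W, so L
n=23: →22(L), so W
n=24: →23(W), 21(W) — all W, so L
n=25: →24(L), so W
n=26: →25(W), 23(W) — all W, so L
n=27: →26(L), so W
n=28: →27(W), 25(W) — all W, so L
n=29: →28(L), so W
n=30: →29(W), 27(W) — all W, so L
n=31: →30(L), so W
The losing starting values of n are exactly the entries labelled L in this table (16 of them).

0, 2, 4, 6, 8, 10, 12, 14, 16, 18, 20, 22, 24, 26, 28, 30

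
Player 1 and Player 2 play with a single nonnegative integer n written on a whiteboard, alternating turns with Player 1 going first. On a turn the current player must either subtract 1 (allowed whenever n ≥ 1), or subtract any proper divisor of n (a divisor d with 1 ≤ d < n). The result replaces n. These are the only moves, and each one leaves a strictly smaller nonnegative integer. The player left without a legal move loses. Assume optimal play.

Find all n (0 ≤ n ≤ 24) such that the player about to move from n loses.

0, 2, 5, 7, 9, 11, 13, 15, 17, 19, 21, 23

Compute win/loss labels from the base case upward. A position with no move is L. Any other position is W if it can reach an L in one move, else L.
n=0: no move → L
n=1: can move to 0, which is L ⇒ W
n=2: the only move is to 1(W), a W ⇒ L
n=3: can move to 2, which is L ⇒ W
n=4: can move to 2, which is L ⇒ W
n=5: the only move is to 4(W), a W ⇒ L
n=6: can move to 5, which is L ⇒ W
n=7: the only move is to 6(W), a W ⇒ L
n=8: can move to 7, which is L ⇒ W
n=9: moves to 6(W), 8(W); every one is W ⇒ L
n=10: can move to 5, which is L ⇒ W
n=11: the only move is to 10(W), a W ⇒ L
n=12: can move to 9, which is L ⇒ W
n=13: the only move is to 12(W), a W ⇒ L
n=14: can move to 7, which is L ⇒ W
n=15: moves to 10(W), 12(W), 14(W); every one is W ⇒ L
n=16: can move to 15, which is L ⇒ W
n=17: the only move is to 16(W), a W ⇒ L
n=18: can move to 9, which is L ⇒ W
n=19: the only move is to 18(W), a W ⇒ L
n=20: can move to 15, which is L ⇒ W
n=21: moves to 14(W), 18(W), 20(W); every one is W ⇒ L
n=22: can move to 11, which is L ⇒ W
n=23: the only move is to 22(W), a W ⇒ L
n=24: can move to 21, which is L ⇒ W
The losing starting values of n are exactly the entries labelled L in this table (12 of them).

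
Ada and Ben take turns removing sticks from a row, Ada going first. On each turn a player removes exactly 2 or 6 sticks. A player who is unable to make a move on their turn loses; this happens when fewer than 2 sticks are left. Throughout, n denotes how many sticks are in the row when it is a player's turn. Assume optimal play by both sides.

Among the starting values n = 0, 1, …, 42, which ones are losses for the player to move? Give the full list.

0, 1, 4, 5, 8, 9, 12, 13, 16, 17, 20, 21, 24, 25, 28, 29, 32, 33, 36, 37, 40, 41

Work bottom-up. With no move the player to move loses. Otherwise the position is W if at least one move leads to an L position for the opponent, and L if every move leads to a W.
n=0: no move → L
n=1: no move → L
n=2: reaches L-position 0 → W
n=3: reaches L-position 1 → W
n=4: only reaches 2(W), which is W → L
n=5: only reaches 3(W), which is W → L
n=6: reaches L-position 4 → W
n=7: reaches L-position 5 → W
n=8: only reaches 6(W), 2(W), all W → L
n=9: only reaches 7(W), 3(W), all W → L
n=10: reaches L-position 8 → W
n=11: reaches L-position 9 → W
n=12: only reaches 10(W), 6(W), all W → L
n=13: only reaches 11(W), 7(W), all W → L
n=14: reaches L-position 12 → W
n=15: reaches L-position 13 → W
n=16: only reaches 14(W), 10(W), all W → L
n=17: only reaches 15(W), 11(W), all W → L
n=18: reaches L-position 16 → W
n=19: reaches L-position 17 → W
n=20: only reaches 18(W), 14(W), all W → L
n=21: only reaches 19(W), 15(W), all W → L
n=22: reaches L-position 20 → W
n=23: reaches L-position 21 → W
n=24: only reaches 22(W), 18(W), all W → L
n=25: only reaches 23(W), 19(W), all W → L
n=26: reaches L-position 24 → W
n=27: reaches L-position 25 → W
n=28: only reaches 26(W), 22(W), all W → L
n=29: only reaches 27(W), 23(W), all W → L
n=30: reaches L-position 28 → W
n=31: reaches L-position 29 → W
n=32: only reaches 30(W), 26(W), all W → L
n=33: only reaches 31(W), 27(W), all W → L
n=34: reaches L-position 32 → W
n=35: reaches L-position 33 → W
n=36: only reaches 34(W), 30(W), all W → L
n=37: only reaches 35(W), 31(W), all W → L
n=38: reaches L-position 36 → W
n=39: reaches L-position 37 → W
n=40: only reaches 38(W), 34(W), all W → L
n=41: only reaches 39(W), 35(W), all W → L
n=42: reaches L-position 40 → W
The losing starting values of n are exactly the entries labelled L in this table (22 of them).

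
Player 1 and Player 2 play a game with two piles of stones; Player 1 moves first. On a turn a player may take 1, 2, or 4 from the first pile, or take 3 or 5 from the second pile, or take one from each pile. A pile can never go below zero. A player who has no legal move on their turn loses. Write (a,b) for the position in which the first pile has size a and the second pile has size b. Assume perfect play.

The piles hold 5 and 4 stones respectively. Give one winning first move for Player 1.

Move to (4,4).

Classify positions by backward induction: terminal positions (no move available) are L. From any other position, the mover wins iff some move reaches an L.
No move ever increases a pile, so every position that can arise here has a ≤ 5 and b ≤ 4; it is enough to label the cells with 0 ≤ a ≤ 5 and 0 ≤ b ≤ 4.
Every move lowers a or b (never raises either), so fill the grid row by row in increasing a, and left to right within a row: each cell's successors are then already labelled.
      b=0  b=1  b=2  b=3  b=4
a=0:    L    L    L    W    W
a=1:    W    W    W    W    L
a=2:    W    W    W    L    W
a=3:    L    L    L    W    W
a=4:    W    W    W    W    L
a=5:    W    W    W    L    W
Cells with no legal move (terminal, hence L): (0,0), (0,1), (0,2).
The remaining L cells, each justified by listing all of its moves:
(1,4): only reaches (0,4)(W), (1,1)(W), (0,3)(W), all W → L
(2,3): only reaches (1,3)(W), (0,3)(W), (2,0)(W), (1,2)(W), all W → L
(3,0): only reaches (2,0)(W), (1,0)(W), all W → L
(3,1): only reaches (2,1)(W), (1,1)(W), (2,0)(W), all W → L
(3,2): only reaches (2,2)(W), (1,2)(W), (2,1)(W), all W → L
(4,4): only reaches (3,4)(W), (2,4)(W), (0,4)(W), (4,1)(W), (3,3)(W), all W → L
(5,3): only reaches (4,3)(W), (3,3)(W), (1,3)(W), (5,0)(W), (4,2)(W), all W → L
Every other cell has at least one move into one of the L cells above, so it is W.
From (5,4), the L positions reachable in one move are: (4,4), (1,4). Any move reaching one of these is winning.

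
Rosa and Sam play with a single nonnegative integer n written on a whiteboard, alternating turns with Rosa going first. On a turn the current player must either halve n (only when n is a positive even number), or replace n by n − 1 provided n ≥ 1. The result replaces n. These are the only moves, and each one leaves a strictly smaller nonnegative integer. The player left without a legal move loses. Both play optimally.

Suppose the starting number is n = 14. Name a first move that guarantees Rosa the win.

Compute win/loss labels from the base case upward. A position with no move is L. Any other position is W if it can reach an L in one move, else L.
n=0: no move → L
n=1: reaches L-position 0 → W
n=2: only reaches 1(W), which is W → L
n=3: reaches L-position 2 → W
n=4: reaches L-position 2 → W
n=5: only reaches 4(W), which is W → L
n=6: reaches L-position 5 → W
n=7: only reaches 6(W), which is W → L
n=8: reaches L-position 7 → W
n=9: only reaches 8(W), which is W → L
n=10: reaches L-position 5 → W
n=11: only reaches 10(W), which is W → L
n=12: reaches L-position 11 → W
n=13: only reaches 12(W), which is W → L
n=14: reaches L-position 7 → W
From 14, the L positions reachable in one move are: 7, 13. Any move reaching one of these is winning.

Move to 7.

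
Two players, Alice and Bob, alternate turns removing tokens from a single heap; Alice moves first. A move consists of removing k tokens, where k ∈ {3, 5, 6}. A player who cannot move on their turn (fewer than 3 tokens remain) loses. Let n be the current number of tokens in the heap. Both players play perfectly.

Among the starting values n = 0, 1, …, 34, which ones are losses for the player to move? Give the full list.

0, 1, 2, 9, 10, 11, 18, 19, 20, 27, 28, 29

Work bottom-up. With no move the player to move loses. Otherwise the position is W if at least one move leads to an L position for the opponent, and L if every move leads to a W.
n=0: no move → L
n=1: no move → L
n=2: no move → L
n=3: can move to 0, which is L ⇒ W
n=4: can move to 1, which is L ⇒ W
n=5: can move to 2, which is L ⇒ W
n=6: can move to 1, which is L ⇒ W
n=7: can move to 2, which is L ⇒ W
n=8: can move to 2, which is L ⇒ W
n=9: moves to 6(W), 4(W), 3(W); every one is W ⇒ L
n=10: moves to 7(W), 5(W), 4(W); every one is W ⇒ L
n=11: moves to 8(W), 6(W), 5(W); every one is W ⇒ L
n=12: can move to 9, which is L ⇒ W
n=13: can move to 10, which is L ⇒ W
n=14: can move to 11, which is L ⇒ W
n=15: can move to 10, which is L ⇒ W
n=16: can move to 11, which is L ⇒ W
n=17: can move to 11, which is L ⇒ W
n=18: moves to 15(W), 13(W), 12(W); every one is W ⇒ L
n=19: moves to 16(W), 14(W), 13(W); every one is W ⇒ L
n=20: moves to 17(W), 15(W), 14(W); every one is W ⇒ L
n=21: can move to 18, which is L ⇒ W
n=22: can move to 19, which is L ⇒ W
n=23: can move to 20, which is L ⇒ W
n=24: can move to 19, which is L ⇒ W
n=25: can move to 20, which is L ⇒ W
n=26: can move to 20, which is L ⇒ W
n=27: moves to 24(W), 22(W), 21(W); every one is W ⇒ L
n=28: moves to 25(W), 23(W), 22(W); every one is W ⇒ L
n=29: moves to 26(W), 24(W), 23(W); every one is W ⇒ L
n=30: can move to 27, which is L ⇒ W
n=31: can move to 28, which is L ⇒ W
n=32: can move to 29, which is L ⇒ W
n=33: can move to 28, which is L ⇒ W
n=34: can move to 29, which is L ⇒ W
The losing starting values of n are exactly the entries labelled L in this table (12 of them).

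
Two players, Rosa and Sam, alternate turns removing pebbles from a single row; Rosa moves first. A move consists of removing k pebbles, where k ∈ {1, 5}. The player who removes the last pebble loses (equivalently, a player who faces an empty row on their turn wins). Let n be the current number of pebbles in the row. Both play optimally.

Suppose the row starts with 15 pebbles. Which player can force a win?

Sam wins.

Positions with no move are W. A position that does have a move is losing for the player to move precisely when every available move leads to a winning position for the opponent. Fill in the labels:
n=0: no move; the opponent has just taken the last pebble and therefore loses → W
n=1: →0(W) only, which is W, so L
n=2: →1(L), so W
n=3: →2(W) only, which is W, so L
n=4: →3(L), so W
n=5: →4(W), 0(W) — all W, so L
n=6: →5(L), so W
n=7: →6(W), 2(W) — all W, so L
n=8: →7(L), so W
n=9: →8(W), 4(W) — all W, so L
n=10: →9(L), so W
n=11: →10(W), 6(W) — all W, so L
n=12: →11(L), so W
n=13: →12(W), 8(W) — all W, so L
n=14: →13(L), so W
n=15: →14(W), 10(W) — all W, so L
The starting position 15 is L: whatever Rosa does, the opponent receives a W position.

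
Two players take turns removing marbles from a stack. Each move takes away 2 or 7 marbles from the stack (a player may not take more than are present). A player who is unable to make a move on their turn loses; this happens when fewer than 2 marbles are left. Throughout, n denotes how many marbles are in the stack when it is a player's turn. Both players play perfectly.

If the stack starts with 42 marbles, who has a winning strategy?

The first player wins.

Compute win/loss labels from the base case upward. A position with no move is L. Any other position is W if it can reach an L in one move, else L.
n=0: no move → L
n=1: no move → L
n=2: reaches L-position 0 → W
n=3: reaches L-position 1 → W
n=4: only reaches 2(W), which is W → L
n=5: only reaches 3(W), which is W → L
n=6: reaches L-position 4 → W
n=7: reaches L-position 5 → W
n=8: reaches L-position 1 → W
n=9: only reaches 7(W), 2(W), all W → L
n=10: only reaches 8(W), 3(W), all W → L
n=11: reaches L-position 9 → W
n=12: reaches L-position 10 → W
n=13: only reaches 11(W), 6(W), all W → L
n=14: only reaches 12(W), 7(W), all W → L
n=15: reaches L-position 13 → W
n=16: reaches L-position 14 → W
n=17: reaches L-position 10 → W
n=18: only reaches 16(W), 11(W), all W → L
n=19: only reaches 17(W), 12(W), all W → L
n=20: reaches L-position 18 → W
n=21: reaches L-position 19 → W
n=22: only reaches 20(W), 15(W), all W → L
n=23: only reaches 21(W), 16(W), all W → L
n=24: reaches L-position 22 → W
n=25: reaches L-position 23 → W
n=26: reaches L-position 19 → W
n=27: only reaches 25(W), 20(W), all W → L
n=28: only reaches 26(W), 21(W), all W → L
n=29: reaches L-position 27 → W
n=30: reaches L-position 28 → W
n=31: only reaches 29(W), 24(W), all W → L
n=32: only reaches 30(W), 25(W), all W → L
n=33: reaches L-position 31 → W
n=34: reaches L-position 32 → W
n=35: reaches L-position 28 → W
n=36: only reaches 34(W), 29(W), all W → L
n=37: only reaches 35(W), 30(W), all W → L
n=38: reaches L-position 36 → W
n=39: reaches L-position 37 → W
n=40: only reaches 38(W), 33(W), all W → L
n=41: only reaches 39(W), 34(W), all W → L
n=42: reaches L-position 40 → W
From 42 the player to move can remove 2, leaving 40, reaching an L position.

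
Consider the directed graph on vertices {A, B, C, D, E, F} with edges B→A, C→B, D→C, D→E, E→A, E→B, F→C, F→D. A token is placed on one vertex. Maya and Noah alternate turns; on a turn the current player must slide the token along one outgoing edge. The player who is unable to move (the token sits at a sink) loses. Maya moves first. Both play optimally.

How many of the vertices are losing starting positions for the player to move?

Build the W/L table. Terminal = L. A non-terminal position is W if it has a move to some L; otherwise it is L.
Every edge goes from a vertex to one that appears earlier in the order A, B, E, C, D, F, so processing vertices in that order labels each vertex after all of its successors.
A: no outgoing edge → L
B: reaches L-position A → W
E: reaches L-position A → W
C: only reaches B(W), which is W → L
D: reaches L-position C → W
F: reaches L-position C → W
The L vertices are A, C; that is 2 in all.

2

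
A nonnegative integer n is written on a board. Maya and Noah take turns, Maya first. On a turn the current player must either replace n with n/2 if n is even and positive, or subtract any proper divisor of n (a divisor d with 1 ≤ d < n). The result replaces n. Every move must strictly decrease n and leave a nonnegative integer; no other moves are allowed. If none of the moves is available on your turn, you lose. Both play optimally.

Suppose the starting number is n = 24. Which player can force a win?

Maya wins.

Build the W/L table. Terminal = L. A non-terminal position is W if it has a move to some L; otherwise it is L.
n=0: no move → L
n=1: no move → L
n=2: reaches L-position 1 → W
n=3: only reaches 2(W), which is W → L
n=4: reaches L-position 3 → W
n=5: only reaches 4(W), which is W → L
n=6: reaches L-position 3 → W
n=7: only reaches 6(W), which is W → L
n=8: reaches L-position 7 → W
n=9: only reaches 6(W), 8(W), all W → L
n=10: reaches L-position 5 → W
n=11: only reaches 10(W), which is W → L
n=12: reaches L-position 9 → W
n=13: only reaches 12(W), which is W → L
n=14: reaches L-position 7 → W
n=15: only reaches 10(W), 12(W), 14(W), all W → L
n=16: reaches L-position 15 → W
n=17: only reaches 16(W), which is W → L
n=18: reaches L-position 9 → W
n=19: only reaches 18(W), which is W → L
n=20: reaches L-position 15 → W
n=21: only reaches 14(W), 18(W), 20(W), all W → L
n=22: reaches L-position 11 → W
n=23: only reaches 22(W), which is W → L
n=24: reaches L-position 21 → W
From 24 Maya can move to 21, reaching an L position.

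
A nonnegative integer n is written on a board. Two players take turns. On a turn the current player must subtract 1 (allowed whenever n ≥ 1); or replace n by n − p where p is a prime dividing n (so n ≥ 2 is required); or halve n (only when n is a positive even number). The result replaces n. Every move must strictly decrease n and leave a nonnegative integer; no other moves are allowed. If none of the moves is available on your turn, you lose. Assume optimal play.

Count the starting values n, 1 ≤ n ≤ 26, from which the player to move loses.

Classify positions by backward induction: terminal positions (no move available) are L. From any other position, the mover wins iff some move reaches an L.
n=0: no move → L
n=1: can move to 0, which is L ⇒ W
n=2: can move to 0, which is L ⇒ W
n=3: can move to 0, which is L ⇒ W
n=4: moves to 2(W), 3(W); every one is W ⇒ L
n=5: can move to 0, which is L ⇒ W
n=6: can move to 4, which is L ⇒ W
n=7: can move to 0, which is L ⇒ W
n=8: can move to 4, which is L ⇒ W
n=9: moves to 6(W), 8(W); every one is W ⇒ L
n=10: can move to 9, which is L ⇒ W
n=11: can move to 0, which is L ⇒ W
n=12: can move to 9, which is L ⇒ W
n=13: can move to 0, which is L ⇒ W
n=14: moves to 7(W), 12(W), 13(W); every one is W ⇒ L
n=15: can move to 14, which is L ⇒ W
n=16: can move to 14, which is L ⇒ W
n=17: can move to 0, which is L ⇒ W
n=18: can move to 9, which is L ⇒ W
n=19: can move to 0, which is L ⇒ W
n=20: moves to 10(W), 15(W), 18(W), 19(W); every one is W ⇒ L
n=21: can move to 14, which is L ⇒ W
n=22: can move to 20, which is L ⇒ W
n=23: can move to 0, which is L ⇒ W
n=24: moves to 12(W), 21(W), 22(W), 23(W); every one is W ⇒ L
n=25: can move to 20, which is L ⇒ W
n=26: can move to 24, which is L ⇒ W
L entries with 1 ≤ n ≤ 26 (n=0 is outside the asked range and is not counted): n = 4, 9, 14, 20, 24; that makes 5.

5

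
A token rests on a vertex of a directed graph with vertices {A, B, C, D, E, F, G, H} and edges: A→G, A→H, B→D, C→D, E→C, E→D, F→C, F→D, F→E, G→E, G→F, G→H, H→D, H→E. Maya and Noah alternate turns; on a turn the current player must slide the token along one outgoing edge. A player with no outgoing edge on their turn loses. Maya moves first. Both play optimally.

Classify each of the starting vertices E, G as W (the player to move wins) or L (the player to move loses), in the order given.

Compute win/loss labels from the base case upward. A position with no move is L. Any other position is W if it can reach an L in one move, else L.
Every edge goes from a vertex to one that appears earlier in the order D, C, E, F, H, G, A, B, so processing vertices in that order labels each vertex after all of its successors.
D: no outgoing edge → L
C: reaches L-position D → W
E: reaches L-position D → W
F: reaches L-position D → W
H: reaches L-position D → W
G: only reaches H(W), F(W), E(W), all W → L
A: reaches L-position G → W
B: reaches L-position D → W

E: W, G: L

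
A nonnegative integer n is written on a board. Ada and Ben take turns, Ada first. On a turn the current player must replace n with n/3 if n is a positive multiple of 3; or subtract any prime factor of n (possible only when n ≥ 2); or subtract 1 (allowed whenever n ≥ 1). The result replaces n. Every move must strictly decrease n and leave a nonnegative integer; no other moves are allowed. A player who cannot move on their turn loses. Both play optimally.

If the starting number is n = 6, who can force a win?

Ada wins.

Use the standard recursion: the mover loses at a terminal position; elsewhere, the mover wins exactly when some move hands the opponent an L position.
n=0: no move → L
n=1: reaches L-position 0 → W
n=2: reaches L-position 0 → W
n=3: reaches L-position 0 → W
n=4: only reaches 2(W), 3(W), all W → L
n=5: reaches L-position 0 → W
n=6: reaches L-position 4 → W
From 6 Ada can move to 4, reaching an L position.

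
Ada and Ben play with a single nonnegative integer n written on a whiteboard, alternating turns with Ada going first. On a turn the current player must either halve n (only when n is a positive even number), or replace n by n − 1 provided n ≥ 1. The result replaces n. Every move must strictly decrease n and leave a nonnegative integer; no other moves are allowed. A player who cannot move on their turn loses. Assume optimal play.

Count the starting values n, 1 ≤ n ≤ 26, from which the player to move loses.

12

Label each position W (a win for the player to move) or L (a loss). A position with no legal move is L; any other position is W exactly when some move reaches an L, and L when every move reaches a W.
n=0: no move → L
n=1: →0(L), so W
n=2: →1(W) only, which is W, so L
n=3: →2(L), so W
n=4: →2(L), so W
n=5: →4(W) only, which is W, so L
n=6: →5(L), so W
n=7: →6(W) only, which is W, so L
n=8: →7(L), so W
n=9: →8(W) only, which is W, so L
n=10: →5(L), so W
n=11: →10(W) only, which is W, so L
n=12: →11(L), so W
n=13: →12(W) only, which is W, so L
n=14: →7(L), so W
n=15: →14(W) only, which is W, so L
n=16: →15(L), so W
n=17: →16(W) only, which is W, so L
n=18: →9(L), so W
n=19: →18(W) only, which is W, so L
n=20: →19(L), so W
n=21: →20(W) only, which is W, so L
n=22: →11(L), so W
n=23: →22(W) only, which is W, so L
n=24: →23(L), so W
n=25: →24(W) only, which is W, so L
n=26: →13(L), so W
L entries with 1 ≤ n ≤ 26 (n=0 is outside the asked range and is not counted): n = 2, 5, 7, 9, 11, 13, 15, 17, 19, 21, 23, 25; that makes 12.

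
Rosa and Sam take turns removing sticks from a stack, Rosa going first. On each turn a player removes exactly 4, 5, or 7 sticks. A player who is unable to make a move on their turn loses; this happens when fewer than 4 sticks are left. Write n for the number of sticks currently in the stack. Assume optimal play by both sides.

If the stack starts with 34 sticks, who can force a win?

Sam wins.

Compute win/loss labels from the base case upward. A position with no move is L. Any other position is W if it can reach an L in one move, else L.
n=0: no move → L
n=1: no move → L
n=2: no move → L
n=3: no move → L
n=4: reaches L-position 0 → W
n=5: reaches L-position 1 → W
n=6: reaches L-position 2 → W
n=7: reaches L-position 3 → W
n=8: reaches L-position 3 → W
n=9: reaches L-position 2 → W
n=10: reaches L-position 3 → W
n=11: only reaches 7(W), 6(W), 4(W), all W → L
n=12: only reaches 8(W), 7(W), 5(W), all W → L
n=13: only reaches 9(W), 8(W), 6(W), all W → L
n=14: only reaches 10(W), 9(W), 7(W), all W → L
n=15: reaches L-position 11 → W
n=16: reaches L-position 12 → W
n=17: reaches L-position 13 → W
n=18: reaches L-position 14 → W
n=19: reaches L-position 14 → W
n=20: reaches L-position 13 → W
n=21: reaches L-position 14 → W
n=22: only reaches 18(W), 17(W), 15(W), all W → L
n=23: only reaches 19(W), 18(W), 16(W), all W → L
n=24: only reaches 20(W), 19(W), 17(W), all W → L
n=25: only reaches 21(W), 20(W), 18(W), all W → L
n=26: reaches L-position 22 → W
n=27: reaches L-position 23 → W
n=28: reaches L-position 24 → W
n=29: reaches L-position 25 → W
n=30: reaches L-position 25 → W
n=31: reaches L-position 24 → W
n=32: reaches L-position 25 → W
n=33: only reaches 29(W), 28(W), 26(W), all W → L
n=34: only reaches 30(W), 29(W), 27(W), all W → L
Every move from 34 reaches a W position, so the mover loses.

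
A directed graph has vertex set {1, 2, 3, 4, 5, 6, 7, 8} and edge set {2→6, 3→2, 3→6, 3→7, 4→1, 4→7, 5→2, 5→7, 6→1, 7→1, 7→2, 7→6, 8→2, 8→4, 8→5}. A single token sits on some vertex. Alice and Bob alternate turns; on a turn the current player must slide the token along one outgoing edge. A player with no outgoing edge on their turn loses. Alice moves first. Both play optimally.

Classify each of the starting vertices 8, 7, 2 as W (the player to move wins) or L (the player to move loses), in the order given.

Build the W/L table. Terminal = L. A non-terminal position is W if it has a move to some L; otherwise it is L.
Every edge goes from a vertex to one that appears earlier in the order 1, 6, 2, 7, 4, 5, 3, 8, so processing vertices in that order labels each vertex after all of its successors.
1: no outgoing edge → L
6: →1(L), so W
2: →6(W) only, which is W, so L
7: →2(L), so W
4: →1(L), so W
5: →2(L), so W
3: →2(L), so W
8: →2(L), so W

8: W, 7: W, 2: L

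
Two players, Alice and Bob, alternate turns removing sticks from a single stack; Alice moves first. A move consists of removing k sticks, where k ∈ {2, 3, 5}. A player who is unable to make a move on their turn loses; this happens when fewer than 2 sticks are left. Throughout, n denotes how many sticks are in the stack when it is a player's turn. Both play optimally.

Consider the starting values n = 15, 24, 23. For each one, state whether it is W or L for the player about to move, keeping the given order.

15: L, 24: W, 23: W

Use the standard recursion: the mover loses at a terminal position; elsewhere, the mover wins exactly when some move hands the opponent an L position.
n=0: no move → L
n=1: no move → L
n=2: reaches L-position 0 → W
n=3: reaches L-position 1 → W
n=4: reaches L-position 1 → W
n=5: reaches L-position 0 → W
n=6: reaches L-position 1 → W
n=7: only reaches 5(W), 4(W), 2(W), all W → L
n=8: only reaches 6(W), 5(W), 3(W), all W → L
n=9: reaches L-position 7 → W
n=10: reaches L-position 8 → W
n=11: reaches L-position 8 → W
n=12: reaches L-position 7 → W
n=13: reaches L-position 8 → W
n=14: only reaches 12(W), 11(W), 9(W), all W → L
n=15: only reaches 13(W), 12(W), 10(W), all W → L
n=16: reaches L-position 14 → W
n=17: reaches L-position 15 → W
n=18: reaches L-position 15 → W
n=19: reaches L-position 14 → W
n=20: reaches L-position 15 → W
n=21: only reaches 19(W), 18(W), 16(W), all W → L
n=22: only reaches 20(W), 19(W), 17(W), all W → L
n=23: reaches L-position 21 → W
n=24: reaches L-position 22 → W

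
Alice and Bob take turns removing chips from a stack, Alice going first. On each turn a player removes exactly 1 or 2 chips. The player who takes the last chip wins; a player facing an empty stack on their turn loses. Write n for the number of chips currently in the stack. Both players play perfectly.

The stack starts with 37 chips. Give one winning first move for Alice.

Remove 1, leaving 36.

Use the standard recursion: the mover loses at a terminal position; elsewhere, the mover wins exactly when some move hands the opponent an L position.
n=0: no move → L
n=1: →0(L), so W
n=2: →0(L), so W
n=3: →2(W), 1(W) — all W, so L
n=4: →3(L), so W
n=5: →3(L), so W
n=6: →5(W), 4(W) — all W, so L
n=7: →6(L), so W
n=8: →6(L), so W
n=9: →8(W), 7(W) — all W, so L
n=10: →9(L), so W
n=11: →9(L), so W
n=12: →11(W), 10(W) — all W, so L
n=13: →12(L), so W
n=14: →12(L), so W
n=15: →14(W), 13(W) — all W, so L
n=16: →15(L), so W
n=17: →15(L), so W
n=18: →17(W), 16(W) — all W, so L
n=19: →18(L), so W
n=20: →18(L), so W
n=21: →20(W), 19(W) — all W, so L
n=22: →21(L), so W
n=23: →21(L), so W
n=24: →23(W), 22(W) — all W, so L
n=25: →24(L), so W
n=26: →24(L), so W
n=27: →26(W), 25(W) — all W, so L
n=28: →27(L), so W
n=29: →27(L), so W
n=30: →29(W), 28(W) — all W, so L
n=31: →30(L), so W
n=32: →30(L), so W
n=33: →32(W), 31(W) — all W, so L
n=34: →33(L), so W
n=35: →33(L), so W
n=36: →35(W), 34(W) — all W, so L
n=37: →36(L), so W
From 37, the L positions reachable in one move are: 36.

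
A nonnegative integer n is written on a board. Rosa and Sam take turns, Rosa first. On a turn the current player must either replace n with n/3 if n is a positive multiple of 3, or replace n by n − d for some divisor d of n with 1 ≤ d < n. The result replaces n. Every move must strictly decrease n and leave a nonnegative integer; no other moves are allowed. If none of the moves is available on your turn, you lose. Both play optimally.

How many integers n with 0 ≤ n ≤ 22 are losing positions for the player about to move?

10

Classify positions by backward induction: terminal positions (no move available) are L. From any other position, the mover wins iff some move reaches an L.
n=0: no move → L
n=1: no move → L
n=2: reaches L-position 1 → W
n=3: reaches L-position 1 → W
n=4: only reaches 2(W), 3(W), all W → L
n=5: reaches L-position 4 → W
n=6: reaches L-position 4 → W
n=7: only reaches 6(W), which is W → L
n=8: reaches L-position 4 → W
n=9: only reaches 3(W), 6(W), 8(W), all W → L
n=10: reaches L-position 9 → W
n=11: only reaches 10(W), which is W → L
n=12: reaches L-position 4 → W
n=13: only reaches 12(W), which is W → L
n=14: reaches L-position 7 → W
n=15: only reaches 5(W), 10(W), 12(W), 14(W), all W → L
n=16: reaches L-position 15 → W
n=17: only reaches 16(W), which is W → L
n=18: reaches L-position 9 → W
n=19: only reaches 18(W), which is W → L
n=20: reaches L-position 15 → W
n=21: reaches L-position 7 → W
n=22: reaches L-position 11 → W
L entries with 0 ≤ n ≤ 22: n = 0, 1, 4, 7, 9, 11, 13, 15, 17, 19; that makes 10.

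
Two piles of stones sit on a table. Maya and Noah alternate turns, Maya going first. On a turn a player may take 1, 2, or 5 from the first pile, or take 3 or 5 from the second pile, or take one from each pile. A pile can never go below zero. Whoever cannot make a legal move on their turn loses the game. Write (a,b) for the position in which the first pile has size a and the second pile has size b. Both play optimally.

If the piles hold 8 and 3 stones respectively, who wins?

Classify positions by backward induction: terminal positions (no move available) are L. From any other position, the mover wins iff some move reaches an L.
No move ever increases a pile, so every position that can arise here has a ≤ 8 and b ≤ 3; it is enough to label the cells with 0 ≤ a ≤ 8 and 0 ≤ b ≤ 3.
Every move lowers a or b (never raises either), so fill the grid row by row in increasing a, and left to right within a row: each cell's successors are then already labelled.
      b=0  b=1  b=2  b=3
a=0:    L    L    L    W
a=1:    W    W    W    W
a=2:    W    W    W    L
a=3:    L    L    L    W
a=4:    W    W    W    W
a=5:    W    W    W    L
a=6:    L    L    L    W
a=7:    W    W    W    W
a=8:    W    W    W    L
Cells with no legal move (terminal, hence L): (0,0), (0,1), (0,2).
The remaining L cells, each justified by listing all of its moves:
(2,3): moves to (1,3)(W), (0,3)(W), (2,0)(W), (1,2)(W); every one is W ⇒ L
(3,0): moves to (2,0)(W), (1,0)(W); every one is W ⇒ L
(3,1): moves to (2,1)(W), (1,1)(W), (2,0)(W); every one is W ⇒ L
(3,2): moves to (2,2)(W), (1,2)(W), (2,1)(W); every one is W ⇒ L
(5,3): moves to (4,3)(W), (3,3)(W), (0,3)(W), (5,0)(W), (4,2)(W); every one is W ⇒ L
(6,0): moves to (5,0)(W), (4,0)(W), (1,0)(W); every one is W ⇒ L
(6,1): moves to (5,1)(W), (4,1)(W), (1,1)(W), (5,0)(W); every one is W ⇒ L
(6,2): moves to (5,2)(W), (4,2)(W), (1,2)(W), (5,1)(W); every one is W ⇒ L
(8,3): moves to (7,3)(W), (6,3)(W), (3,3)(W), (8,0)(W), (7,2)(W); every one is W ⇒ L
Every other cell has at least one move into one of the L cells above, so it is W.
The starting position (8,3) is L: whatever Maya does, the opponent receives a W position.

Noah wins.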